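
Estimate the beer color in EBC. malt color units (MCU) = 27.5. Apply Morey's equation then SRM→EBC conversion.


SRM = 1.4922·MCU^0.6859;  EBC = SRM·1.97
SRM = 1.4922·27.5^0.6859 = 14.4899
EBC = 14.4899·1.97

28.5451 EBC


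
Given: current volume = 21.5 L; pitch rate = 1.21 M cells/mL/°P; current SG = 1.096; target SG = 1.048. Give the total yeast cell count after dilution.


V_w = V·((SG_c−1)/(SG_t−1)−1);  °P = 259 − 259/SG_t;  cells = rate·(V+V_w)·°P
V_w = 21.5·((1.096−1)/(1.048−1)−1) = 21.5000
V_final = 21.5 + 21.5000 = 43.0000
°P = 259 − 259/1.048 = 11.8626
cells = 1.21·43.0000·11.8626

617.2108 billion cells


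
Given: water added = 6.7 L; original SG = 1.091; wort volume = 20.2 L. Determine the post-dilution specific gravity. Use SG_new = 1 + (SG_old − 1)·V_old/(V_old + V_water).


pts = (1.091 − 1)·1000·20.2/(20.2 + 6.7) = 68.3346
SG_new = 1 + 68.3346/1000

1.0683


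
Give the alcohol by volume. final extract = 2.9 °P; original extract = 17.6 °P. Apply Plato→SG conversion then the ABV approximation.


SG = 259/(259 − P);  ABV = (OG − FG)·131.25
OG = 259/(259 − 17.6) = 1.0729
FG = 259/(259 − 2.9) = 1.0113
ABV = (1.0729 − 1.0113)·131.25

8.0829 % ABV


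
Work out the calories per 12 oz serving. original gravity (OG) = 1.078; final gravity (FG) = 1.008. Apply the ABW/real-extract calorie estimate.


ABW = (OG−FG)·131.25·0.79/FG;  °P = 259 − 259/SG (for OG→OE and FG→AE);  RE = 0.1808·OE + 0.8192·AE;  Cal = (6.9·ABW + 4·(RE−0.1))·FG·3.55
ABW = (1.078 − 1.008)·131.25·0.79/1.008 = 7.2005
OE = 259 − 259/1.078 = 18.7403 °P
AE = 259 − 259/1.008 = 2.0556 °P
RE = 0.1808·18.7403 + 0.8192·2.0556 = 5.0722 °P
Cal = (6.9·7.2005 + 4·(5.0722−0.1))·1.008·3.55

248.9571 kcal


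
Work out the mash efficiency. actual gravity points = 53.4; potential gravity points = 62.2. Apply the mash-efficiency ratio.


efficiency = actual / potential × 100
efficiency = 53.4 / 62.2 × 100

85.8521 %


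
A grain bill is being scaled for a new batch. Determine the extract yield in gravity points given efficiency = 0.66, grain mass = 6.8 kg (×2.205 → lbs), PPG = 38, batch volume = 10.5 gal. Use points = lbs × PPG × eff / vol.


lbs = 6.8 × 2.205 = 14.9940
points = 14.9940 × 38 × 0.66 / 10.5

35.8142 points


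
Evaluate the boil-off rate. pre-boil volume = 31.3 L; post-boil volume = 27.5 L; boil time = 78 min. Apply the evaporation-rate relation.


rate = (V_pre − V_post) / (t_min/60)
rate = (31.3 − 27.5) / (78/60)

2.9231 L/hr


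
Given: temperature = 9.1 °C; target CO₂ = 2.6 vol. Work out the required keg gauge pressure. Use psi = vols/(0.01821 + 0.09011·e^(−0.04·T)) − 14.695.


psi = 2.6/(0.01821 + 0.09011·e^(−0.04·9.1)) − 14.695

17.4726 psi


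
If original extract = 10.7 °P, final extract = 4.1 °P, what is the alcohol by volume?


SG = 259/(259 − P);  ABV = (OG − FG)·131.25
OG = 259/(259 − 10.7) = 1.0431
FG = 259/(259 − 4.1) = 1.0161
ABV = (1.0431 − 1.0161)·131.25

3.5448 % ABV


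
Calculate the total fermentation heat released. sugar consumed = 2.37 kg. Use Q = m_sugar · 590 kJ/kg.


Q = 2.37 · 590

1398.3000 kJ


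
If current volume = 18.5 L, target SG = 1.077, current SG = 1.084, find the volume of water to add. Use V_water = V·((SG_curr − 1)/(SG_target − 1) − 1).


V_water = 18.5·((1.084 − 1)/(1.077 − 1) − 1)

1.6818 L


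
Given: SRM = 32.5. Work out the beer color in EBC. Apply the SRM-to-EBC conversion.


EBC = SRM · 1.97
EBC = 32.5 · 1.97

64.0250 EBC


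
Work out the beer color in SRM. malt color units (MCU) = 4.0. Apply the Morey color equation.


SRM = 1.4922 · MCU^0.6859
SRM = 1.4922 · 4.0^0.6859

3.8617 SRM


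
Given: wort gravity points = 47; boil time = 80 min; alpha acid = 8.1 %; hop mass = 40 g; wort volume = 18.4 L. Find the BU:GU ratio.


U = 1.65·0.000125^(GP/1000)·(1−e^(−0.04t))/4.15;  IBU = (α/100)·m·U·1000/V;  BU:GU = IBU/GP
U = 1.65·0.000125^(47/1000)·(1−e^(−0.04·80))/4.15 = 0.2500
IBU = (8.1/100)·40·0.2500·1000/18.4 = 44.0194
BU:GU = 44.0194/47

0.9366


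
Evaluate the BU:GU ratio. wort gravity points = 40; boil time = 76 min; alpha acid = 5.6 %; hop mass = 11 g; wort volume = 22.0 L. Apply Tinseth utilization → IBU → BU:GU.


U = 1.65·0.000125^(GP/1000)·(1−e^(−0.04t))/4.15;  IBU = (α/100)·m·U·1000/V;  BU:GU = IBU/GP
U = 1.65·0.000125^(40/1000)·(1−e^(−0.04·76))/4.15 = 0.2643
IBU = (5.6/100)·11·0.2643·1000/22.0 = 7.3992
BU:GU = 7.3992/40

0.1850


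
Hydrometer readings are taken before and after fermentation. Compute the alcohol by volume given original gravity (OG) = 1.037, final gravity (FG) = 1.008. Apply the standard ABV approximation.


ABV = (OG − FG) · 131.25
ABV = (1.037 − 1.008) · 131.25

3.8062 % ABV


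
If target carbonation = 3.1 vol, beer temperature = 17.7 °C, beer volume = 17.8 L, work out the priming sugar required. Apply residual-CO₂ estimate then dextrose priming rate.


residual = 14.695·(0.01821 + 0.09011·e^(−0.04·T));  sugar = (target − residual)·4.0·V
residual = 14.695·(0.01821 + 0.09011·e^(−0.04·17.7)) = 0.9199
sugar = (3.1 − 0.9199)·4.0·17.8

155.2218 g


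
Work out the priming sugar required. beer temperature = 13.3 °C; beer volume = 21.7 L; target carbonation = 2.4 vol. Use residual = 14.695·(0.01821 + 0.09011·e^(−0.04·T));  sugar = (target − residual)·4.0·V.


residual = 14.695·(0.01821 + 0.09011·e^(−0.04·13.3)) = 1.0454
sugar = (2.4 − 1.0454)·4.0·21.7

117.5750 g


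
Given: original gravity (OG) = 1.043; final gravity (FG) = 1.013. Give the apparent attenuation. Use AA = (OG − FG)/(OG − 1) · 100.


AA = (1.043 − 1.013)/(1.043 − 1) · 100

69.7674 %


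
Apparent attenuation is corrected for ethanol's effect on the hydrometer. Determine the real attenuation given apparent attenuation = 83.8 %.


RA = AA · 0.8192
RA = 83.8 · 0.8192

68.6490 %


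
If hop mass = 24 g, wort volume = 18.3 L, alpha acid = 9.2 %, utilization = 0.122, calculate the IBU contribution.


IBU = (α/100)·mass·U·1000 / V
IBU = (9.2/100)·24·0.122·1000 / 18.3

14.7200 IBU


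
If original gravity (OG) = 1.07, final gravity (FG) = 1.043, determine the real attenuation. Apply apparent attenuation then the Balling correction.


AA = (OG−FG)/(OG−1)·100;  RA = AA·0.8192
AA = (1.07 − 1.043)/(1.07 − 1)·100 = 38.5714
RA = 38.5714·0.8192

31.5977 %


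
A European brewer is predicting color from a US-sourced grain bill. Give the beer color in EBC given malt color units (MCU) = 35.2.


SRM = 1.4922·MCU^0.6859;  EBC = SRM·1.97
SRM = 1.4922·35.2^0.6859 = 17.1633
EBC = 17.1633·1.97

33.8117 EBC


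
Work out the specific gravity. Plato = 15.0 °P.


SG = 259/(259 − P)
SG = 259/(259 − 15.0)

1.0615


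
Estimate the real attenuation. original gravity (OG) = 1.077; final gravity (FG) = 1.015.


AA = (OG−FG)/(OG−1)·100;  RA = AA·0.8192
AA = (1.077 − 1.015)/(1.077 − 1)·100 = 80.5195
RA = 80.5195·0.8192

65.9616 %


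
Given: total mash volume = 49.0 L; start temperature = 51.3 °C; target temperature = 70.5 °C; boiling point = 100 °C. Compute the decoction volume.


V_dec = V_total·(T_target − T_start)/(T_boil − T_start)
V_dec = 49.0·(70.5 − 51.3)/(100 − 51.3)

19.3183 L


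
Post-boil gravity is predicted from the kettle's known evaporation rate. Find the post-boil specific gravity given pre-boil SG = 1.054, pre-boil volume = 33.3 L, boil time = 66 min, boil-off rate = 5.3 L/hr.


V_post = V_pre − rate·(t/60);  SG_post = 1 + (SG_pre−1)·V_pre/V_post
V_post = 33.3 − 5.3·(66/60) = 27.4700
SG_post = 1 + (1.054 − 1)·33.3/27.4700

1.0655


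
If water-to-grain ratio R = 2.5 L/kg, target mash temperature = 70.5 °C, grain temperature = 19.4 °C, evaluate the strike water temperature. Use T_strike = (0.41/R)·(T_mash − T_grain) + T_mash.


T_strike = (0.41/2.5)·(70.5 − 19.4) + 70.5

78.8804 °C


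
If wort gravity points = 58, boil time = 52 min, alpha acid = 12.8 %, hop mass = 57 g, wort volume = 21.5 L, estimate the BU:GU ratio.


U = 1.65·0.000125^(GP/1000)·(1−e^(−0.04t))/4.15;  IBU = (α/100)·m·U·1000/V;  BU:GU = IBU/GP
U = 1.65·0.000125^(58/1000)·(1−e^(−0.04·52))/4.15 = 0.2066
IBU = (12.8/100)·57·0.2066·1000/21.5 = 70.1045
BU:GU = 70.1045/58

1.2087


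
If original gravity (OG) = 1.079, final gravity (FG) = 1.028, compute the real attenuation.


AA = (OG−FG)/(OG−1)·100;  RA = AA·0.8192
AA = (1.079 − 1.028)/(1.079 − 1)·100 = 64.5570
RA = 64.5570·0.8192

52.8851 %


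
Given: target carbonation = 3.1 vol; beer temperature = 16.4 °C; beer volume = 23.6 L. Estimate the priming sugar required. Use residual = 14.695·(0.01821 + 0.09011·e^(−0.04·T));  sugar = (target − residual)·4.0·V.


residual = 14.695·(0.01821 + 0.09011·e^(−0.04·16.4)) = 0.9547
sugar = (3.1 − 0.9547)·4.0·23.6

202.5129 g


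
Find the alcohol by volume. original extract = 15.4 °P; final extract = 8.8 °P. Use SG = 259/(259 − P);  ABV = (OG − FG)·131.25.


OG = 259/(259 − 15.4) = 1.0632
FG = 259/(259 − 8.8) = 1.0352
ABV = (1.0632 − 1.0352)·131.25

3.6811 % ABV


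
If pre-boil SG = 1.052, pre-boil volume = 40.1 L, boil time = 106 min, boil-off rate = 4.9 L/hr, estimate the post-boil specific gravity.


V_post = V_pre − rate·(t/60);  SG_post = 1 + (SG_pre−1)·V_pre/V_post
V_post = 40.1 − 4.9·(106/60) = 31.4433
SG_post = 1 + (1.052 − 1)·40.1/31.4433

1.0663


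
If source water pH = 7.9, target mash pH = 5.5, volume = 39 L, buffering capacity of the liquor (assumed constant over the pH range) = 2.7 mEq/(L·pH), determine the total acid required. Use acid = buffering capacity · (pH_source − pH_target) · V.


acid = 2.7 · (7.9 − 5.5) · 39

252.7200 mEq


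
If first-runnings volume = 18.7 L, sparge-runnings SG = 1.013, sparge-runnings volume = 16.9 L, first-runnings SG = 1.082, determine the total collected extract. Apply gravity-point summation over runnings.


total = Σ (SG_i − 1)·1000·V_i
first = (1.082 − 1)·1000·18.7 = 1533.4000
sparge = (1.013 − 1)·1000·16.9 = 219.7000
total = 1533.4000 + 219.7000

1753.1000 gravity·L


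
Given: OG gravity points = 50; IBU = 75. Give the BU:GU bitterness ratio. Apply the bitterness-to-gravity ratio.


BU:GU = IBU / OG_points
BU:GU = 75 / 50

1.5000


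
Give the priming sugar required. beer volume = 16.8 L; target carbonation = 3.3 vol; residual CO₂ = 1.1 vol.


sugar = (target − residual)·4.0·V
sugar = (3.3 − 1.1)·4.0·16.8

147.8400 g


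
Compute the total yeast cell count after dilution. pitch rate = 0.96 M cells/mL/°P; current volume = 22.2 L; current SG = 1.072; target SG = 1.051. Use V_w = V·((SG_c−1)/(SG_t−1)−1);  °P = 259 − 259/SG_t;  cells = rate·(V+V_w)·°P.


V_w = 22.2·((1.072−1)/(1.051−1)−1) = 9.1412
V_final = 22.2 + 9.1412 = 31.3412
°P = 259 − 259/1.051 = 12.5680
cells = 0.96·31.3412·12.5680

378.1410 billion cells


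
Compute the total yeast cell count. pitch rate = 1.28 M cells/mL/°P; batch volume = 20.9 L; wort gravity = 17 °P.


cells (billions) = rate · V_L · °P
cells = 1.28 · 20.9 · 17

454.7840 billion cells


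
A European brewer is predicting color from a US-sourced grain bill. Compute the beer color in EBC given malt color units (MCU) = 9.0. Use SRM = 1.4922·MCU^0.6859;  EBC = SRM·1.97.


SRM = 1.4922·9.0^0.6859 = 6.7351
EBC = 6.7351·1.97

13.2681 EBC


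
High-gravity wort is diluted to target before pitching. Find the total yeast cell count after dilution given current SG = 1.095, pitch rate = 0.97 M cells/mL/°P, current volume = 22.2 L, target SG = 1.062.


V_w = V·((SG_c−1)/(SG_t−1)−1);  °P = 259 − 259/SG_t;  cells = rate·(V+V_w)·°P
V_w = 22.2·((1.095−1)/(1.062−1)−1) = 11.8161
V_final = 22.2 + 11.8161 = 34.0161
°P = 259 − 259/1.062 = 15.1205
cells = 0.97·34.0161·15.1205

498.9116 billion cells


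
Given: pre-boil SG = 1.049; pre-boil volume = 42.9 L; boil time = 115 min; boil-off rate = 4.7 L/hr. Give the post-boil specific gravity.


V_post = V_pre − rate·(t/60);  SG_post = 1 + (SG_pre−1)·V_pre/V_post
V_post = 42.9 − 4.7·(115/60) = 33.8917
SG_post = 1 + (1.049 − 1)·42.9/33.8917

1.0620


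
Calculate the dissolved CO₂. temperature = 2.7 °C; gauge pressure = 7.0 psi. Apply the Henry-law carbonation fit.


vols = (P + 14.695)·(0.01821 + 0.09011·e^(−0.04·T))
vols = (7.0 + 14.695)·(0.01821 + 0.09011·e^(−0.04·2.7))

2.1499 volumes


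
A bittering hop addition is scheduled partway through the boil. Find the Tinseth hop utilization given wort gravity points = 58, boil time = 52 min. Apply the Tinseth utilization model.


U = 1.65·0.000125^(GP/1000) · (1 − e^(−0.04·t))/4.15
bigness = 1.65·0.000125^(58/1000) = 0.9797
boil_factor = (1 − e^(−0.04·52))/4.15 = 0.2109
U = 0.9797 · 0.2109

0.2066


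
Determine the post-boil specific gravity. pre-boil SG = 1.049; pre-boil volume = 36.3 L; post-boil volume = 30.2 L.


SG_post = 1 + (SG_pre − 1)·V_pre/V_post
pts_pre = (1.049 − 1)·1000 = 49.0000
pts_post = 49.0000·36.3/30.2 = 58.8974
SG_post = 1 + 58.8974/1000

1.0589


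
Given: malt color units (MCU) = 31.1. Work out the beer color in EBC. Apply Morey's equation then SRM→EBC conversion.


SRM = 1.4922·MCU^0.6859;  EBC = SRM·1.97
SRM = 1.4922·31.1^0.6859 = 15.7656
EBC = 15.7656·1.97

31.0583 EBC


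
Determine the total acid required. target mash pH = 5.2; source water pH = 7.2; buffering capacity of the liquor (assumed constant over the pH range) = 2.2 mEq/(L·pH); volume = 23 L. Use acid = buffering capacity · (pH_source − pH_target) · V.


acid = 2.2 · (7.2 − 5.2) · 23

101.2000 mEq


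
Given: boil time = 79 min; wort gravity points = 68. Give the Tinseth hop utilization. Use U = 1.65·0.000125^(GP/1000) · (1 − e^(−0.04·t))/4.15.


bigness = 1.65·0.000125^(68/1000) = 0.8955
boil_factor = (1 − e^(−0.04·79))/4.15 = 0.2307
U = 0.8955 · 0.2307

0.2066


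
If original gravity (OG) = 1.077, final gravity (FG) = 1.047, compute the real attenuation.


AA = (OG−FG)/(OG−1)·100;  RA = AA·0.8192
AA = (1.077 − 1.047)/(1.077 − 1)·100 = 38.9610
RA = 38.9610·0.8192

31.9169 %


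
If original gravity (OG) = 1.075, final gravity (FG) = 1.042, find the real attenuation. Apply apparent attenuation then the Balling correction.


AA = (OG−FG)/(OG−1)·100;  RA = AA·0.8192
AA = (1.075 − 1.042)/(1.075 − 1)·100 = 44.0000
RA = 44.0000·0.8192

36.0448 %


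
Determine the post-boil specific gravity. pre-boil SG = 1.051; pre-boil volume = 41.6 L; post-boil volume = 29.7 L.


SG_post = 1 + (SG_pre − 1)·V_pre/V_post
pts_pre = (1.051 − 1)·1000 = 51.0000
pts_post = 51.0000·41.6/29.7 = 71.4343
SG_post = 1 + 71.4343/1000

1.0714


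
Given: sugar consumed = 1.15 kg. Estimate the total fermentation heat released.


Q = m_sugar · 590 kJ/kg
Q = 1.15 · 590

678.5000 kJ


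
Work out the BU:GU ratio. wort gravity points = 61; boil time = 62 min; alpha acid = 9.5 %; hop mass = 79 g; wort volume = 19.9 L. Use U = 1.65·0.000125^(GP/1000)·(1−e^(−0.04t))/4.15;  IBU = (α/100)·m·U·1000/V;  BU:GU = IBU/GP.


U = 1.65·0.000125^(61/1000)·(1−e^(−0.04·62))/4.15 = 0.2106
IBU = (9.5/100)·79·0.2106·1000/19.9 = 79.4076
BU:GU = 79.4076/61

1.3018


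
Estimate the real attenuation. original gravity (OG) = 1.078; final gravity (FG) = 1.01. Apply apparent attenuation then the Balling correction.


AA = (OG−FG)/(OG−1)·100;  RA = AA·0.8192
AA = (1.078 − 1.01)/(1.078 − 1)·100 = 87.1795
RA = 87.1795·0.8192

71.4174 %


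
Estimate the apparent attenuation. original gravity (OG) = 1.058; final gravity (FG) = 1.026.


AA = (OG − FG)/(OG − 1) · 100
AA = (1.058 − 1.026)/(1.058 − 1) · 100

55.1724 %


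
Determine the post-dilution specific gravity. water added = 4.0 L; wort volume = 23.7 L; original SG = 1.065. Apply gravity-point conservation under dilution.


SG_new = 1 + (SG_old − 1)·V_old/(V_old + V_water)
pts = (1.065 − 1)·1000·23.7/(23.7 + 4.0) = 55.6137
SG_new = 1 + 55.6137/1000

1.0556


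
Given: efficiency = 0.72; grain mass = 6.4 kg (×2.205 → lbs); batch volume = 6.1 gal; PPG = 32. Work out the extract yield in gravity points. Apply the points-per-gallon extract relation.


points = lbs × PPG × eff / vol
lbs = 6.4 × 2.205 = 14.1120
points = 14.1120 × 32 × 0.72 / 6.1

53.3017 points


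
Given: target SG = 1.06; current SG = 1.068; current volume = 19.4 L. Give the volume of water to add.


V_water = V·((SG_curr − 1)/(SG_target − 1) − 1)
V_water = 19.4·((1.068 − 1)/(1.06 − 1) − 1)

2.5867 L


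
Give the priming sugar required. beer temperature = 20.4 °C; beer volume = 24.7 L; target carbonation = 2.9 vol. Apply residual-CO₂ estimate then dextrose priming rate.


residual = 14.695·(0.01821 + 0.09011·e^(−0.04·T));  sugar = (target − residual)·4.0·V
residual = 14.695·(0.01821 + 0.09011·e^(−0.04·20.4)) = 0.8531
sugar = (2.9 − 0.8531)·4.0·24.7

202.2299 g


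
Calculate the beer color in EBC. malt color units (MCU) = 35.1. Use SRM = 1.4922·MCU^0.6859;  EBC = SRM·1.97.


SRM = 1.4922·35.1^0.6859 = 17.1298
EBC = 17.1298·1.97

33.7458 EBC


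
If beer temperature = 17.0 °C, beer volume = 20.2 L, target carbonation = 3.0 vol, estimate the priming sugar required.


residual = 14.695·(0.01821 + 0.09011·e^(−0.04·T));  sugar = (target − residual)·4.0·V
residual = 14.695·(0.01821 + 0.09011·e^(−0.04·17.0)) = 0.9384
sugar = (3.0 − 0.9384)·4.0·20.2

166.5740 g


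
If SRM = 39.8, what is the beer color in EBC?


EBC = SRM · 1.97
EBC = 39.8 · 1.97

78.4060 EBC


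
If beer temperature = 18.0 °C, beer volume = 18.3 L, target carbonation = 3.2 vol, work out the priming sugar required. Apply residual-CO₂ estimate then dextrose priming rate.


residual = 14.695·(0.01821 + 0.09011·e^(−0.04·T));  sugar = (target − residual)·4.0·V
residual = 14.695·(0.01821 + 0.09011·e^(−0.04·18.0)) = 0.9121
sugar = (3.2 − 0.9121)·4.0·18.3

167.4716 g


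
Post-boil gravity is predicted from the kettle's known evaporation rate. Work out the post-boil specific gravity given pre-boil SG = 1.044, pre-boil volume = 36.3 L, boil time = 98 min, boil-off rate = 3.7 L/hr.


V_post = V_pre − rate·(t/60);  SG_post = 1 + (SG_pre−1)·V_pre/V_post
V_post = 36.3 − 3.7·(98/60) = 30.2567
SG_post = 1 + (1.044 − 1)·36.3/30.2567

1.0528


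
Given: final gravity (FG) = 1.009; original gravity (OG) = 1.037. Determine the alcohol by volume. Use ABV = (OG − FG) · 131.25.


ABV = (1.037 − 1.009) · 131.25

3.6750 % ABV


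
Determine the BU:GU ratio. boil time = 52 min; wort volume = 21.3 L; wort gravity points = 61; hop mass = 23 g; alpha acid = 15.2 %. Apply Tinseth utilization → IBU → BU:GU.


U = 1.65·0.000125^(GP/1000)·(1−e^(−0.04t))/4.15;  IBU = (α/100)·m·U·1000/V;  BU:GU = IBU/GP
U = 1.65·0.000125^(61/1000)·(1−e^(−0.04·52))/4.15 = 0.2011
IBU = (15.2/100)·23·0.2011·1000/21.3 = 33.0052
BU:GU = 33.0052/61

0.5411


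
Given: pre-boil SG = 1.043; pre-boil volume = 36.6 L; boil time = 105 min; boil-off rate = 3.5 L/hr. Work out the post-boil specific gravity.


V_post = V_pre − rate·(t/60);  SG_post = 1 + (SG_pre−1)·V_pre/V_post
V_post = 36.6 − 3.5·(105/60) = 30.4750
SG_post = 1 + (1.043 − 1)·36.6/30.4750

1.0516


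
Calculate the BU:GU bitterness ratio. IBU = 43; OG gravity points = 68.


BU:GU = IBU / OG_points
BU:GU = 43 / 68

0.6324


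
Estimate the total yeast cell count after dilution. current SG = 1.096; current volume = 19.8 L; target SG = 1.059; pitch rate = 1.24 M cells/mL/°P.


V_w = V·((SG_c−1)/(SG_t−1)−1);  °P = 259 − 259/SG_t;  cells = rate·(V+V_w)·°P
V_w = 19.8·((1.096−1)/(1.059−1)−1) = 12.4169
V_final = 19.8 + 12.4169 = 32.2169
°P = 259 − 259/1.059 = 14.4297
cells = 1.24·32.2169·14.4297

576.4504 billion cells


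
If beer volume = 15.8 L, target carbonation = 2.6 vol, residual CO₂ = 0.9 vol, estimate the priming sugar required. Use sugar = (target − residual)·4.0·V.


sugar = (2.6 − 0.9)·4.0·15.8

107.4400 g


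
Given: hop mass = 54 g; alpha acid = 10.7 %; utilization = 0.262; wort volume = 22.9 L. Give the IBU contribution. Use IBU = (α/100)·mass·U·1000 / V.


IBU = (10.7/100)·54·0.262·1000 / 22.9

66.1064 IBU


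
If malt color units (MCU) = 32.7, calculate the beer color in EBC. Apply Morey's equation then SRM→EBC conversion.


SRM = 1.4922·MCU^0.6859;  EBC = SRM·1.97
SRM = 1.4922·32.7^0.6859 = 16.3176
EBC = 16.3176·1.97

32.1456 EBC


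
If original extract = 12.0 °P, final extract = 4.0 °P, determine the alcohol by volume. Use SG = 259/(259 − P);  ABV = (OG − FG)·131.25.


OG = 259/(259 − 12.0) = 1.0486
FG = 259/(259 − 4.0) = 1.0157
ABV = (1.0486 − 1.0157)·131.25

4.3177 % ABV


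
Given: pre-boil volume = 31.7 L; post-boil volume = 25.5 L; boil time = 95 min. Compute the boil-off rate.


rate = (V_pre − V_post) / (t_min/60)
rate = (31.7 − 25.5) / (95/60)

3.9158 L/hr


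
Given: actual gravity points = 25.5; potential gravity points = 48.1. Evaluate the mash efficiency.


efficiency = actual / potential × 100
efficiency = 25.5 / 48.1 × 100

53.0146 %


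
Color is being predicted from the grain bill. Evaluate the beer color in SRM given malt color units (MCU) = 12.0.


SRM = 1.4922 · MCU^0.6859
SRM = 1.4922 · 12.0^0.6859

8.2042 SRM


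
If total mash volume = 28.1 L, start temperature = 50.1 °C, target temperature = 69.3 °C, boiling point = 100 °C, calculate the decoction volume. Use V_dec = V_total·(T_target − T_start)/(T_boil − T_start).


V_dec = 28.1·(69.3 − 50.1)/(100 − 50.1)

10.8120 L


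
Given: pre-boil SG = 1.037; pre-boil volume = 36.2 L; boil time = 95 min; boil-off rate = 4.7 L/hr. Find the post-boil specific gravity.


V_post = V_pre − rate·(t/60);  SG_post = 1 + (SG_pre−1)·V_pre/V_post
V_post = 36.2 − 4.7·(95/60) = 28.7583
SG_post = 1 + (1.037 − 1)·36.2/28.7583

1.0466


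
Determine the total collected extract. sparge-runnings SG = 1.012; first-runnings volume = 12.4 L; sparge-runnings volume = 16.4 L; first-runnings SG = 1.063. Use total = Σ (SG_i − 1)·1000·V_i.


first = (1.063 − 1)·1000·12.4 = 781.2000
sparge = (1.012 − 1)·1000·16.4 = 196.8000
total = 781.2000 + 196.8000

978.0000 gravity·L


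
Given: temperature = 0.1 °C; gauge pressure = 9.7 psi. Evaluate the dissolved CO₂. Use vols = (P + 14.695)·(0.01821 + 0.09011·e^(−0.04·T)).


vols = (9.7 + 14.695)·(0.01821 + 0.09011·e^(−0.04·0.1))

2.6337 volumes


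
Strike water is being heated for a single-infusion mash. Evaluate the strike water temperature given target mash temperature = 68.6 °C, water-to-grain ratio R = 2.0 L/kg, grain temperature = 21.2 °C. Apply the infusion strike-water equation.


T_strike = (0.41/R)·(T_mash − T_grain) + T_mash
T_strike = (0.41/2.0)·(68.6 − 21.2) + 68.6

78.3170 °C


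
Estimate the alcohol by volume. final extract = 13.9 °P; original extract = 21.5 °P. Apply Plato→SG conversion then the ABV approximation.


SG = 259/(259 − P);  ABV = (OG − FG)·131.25
OG = 259/(259 − 21.5) = 1.0905
FG = 259/(259 − 13.9) = 1.0567
ABV = (1.0905 − 1.0567)·131.25

4.4382 % ABV


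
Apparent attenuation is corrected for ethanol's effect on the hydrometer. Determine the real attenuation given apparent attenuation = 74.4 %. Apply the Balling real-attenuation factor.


RA = AA · 0.8192
RA = 74.4 · 0.8192

60.9485 %


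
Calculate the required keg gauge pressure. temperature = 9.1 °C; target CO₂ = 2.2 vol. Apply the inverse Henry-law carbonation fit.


psi = vols/(0.01821 + 0.09011·e^(−0.04·T)) − 14.695
psi = 2.2/(0.01821 + 0.09011·e^(−0.04·9.1)) − 14.695

12.5237 psi


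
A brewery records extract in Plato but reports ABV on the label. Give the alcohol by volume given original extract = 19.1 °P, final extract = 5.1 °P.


SG = 259/(259 − P);  ABV = (OG − FG)·131.25
OG = 259/(259 − 19.1) = 1.0796
FG = 259/(259 − 5.1) = 1.0201
ABV = (1.0796 − 1.0201)·131.25

7.8133 % ABV


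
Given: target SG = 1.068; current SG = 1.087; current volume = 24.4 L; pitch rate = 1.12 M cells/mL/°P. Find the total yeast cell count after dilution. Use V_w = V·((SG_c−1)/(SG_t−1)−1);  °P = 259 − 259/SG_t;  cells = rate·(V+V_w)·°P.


V_w = 24.4·((1.087−1)/(1.068−1)−1) = 6.8176
V_final = 24.4 + 6.8176 = 31.2176
°P = 259 − 259/1.068 = 16.4906
cells = 1.12·31.2176·16.4906

576.5747 billion cells


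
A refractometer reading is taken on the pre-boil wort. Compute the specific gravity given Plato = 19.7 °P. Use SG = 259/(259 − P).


SG = 259/(259 − 19.7)

1.0823


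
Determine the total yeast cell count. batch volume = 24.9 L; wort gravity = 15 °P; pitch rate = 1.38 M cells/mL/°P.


cells (billions) = rate · V_L · °P
cells = 1.38 · 24.9 · 15

515.4300 billion cells


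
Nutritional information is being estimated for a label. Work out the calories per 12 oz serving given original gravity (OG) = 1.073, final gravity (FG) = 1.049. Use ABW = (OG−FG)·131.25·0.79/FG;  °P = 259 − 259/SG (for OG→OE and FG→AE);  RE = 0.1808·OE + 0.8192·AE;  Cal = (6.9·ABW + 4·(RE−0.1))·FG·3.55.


ABW = (1.073 − 1.049)·131.25·0.79/1.049 = 2.3723
OE = 259 − 259/1.073 = 17.6207 °P
AE = 259 − 259/1.049 = 12.0982 °P
RE = 0.1808·17.6207 + 0.8192·12.0982 = 13.0967 °P
Cal = (6.9·2.3723 + 4·(13.0967−0.1))·1.049·3.55

254.5514 kcal


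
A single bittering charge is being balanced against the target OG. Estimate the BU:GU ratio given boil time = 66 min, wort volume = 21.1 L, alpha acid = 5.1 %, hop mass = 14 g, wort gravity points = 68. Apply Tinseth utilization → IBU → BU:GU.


U = 1.65·0.000125^(GP/1000)·(1−e^(−0.04t))/4.15;  IBU = (α/100)·m·U·1000/V;  BU:GU = IBU/GP
U = 1.65·0.000125^(68/1000)·(1−e^(−0.04·66))/4.15 = 0.2004
IBU = (5.1/100)·14·0.2004·1000/21.1 = 6.7809
BU:GU = 6.7809/68

0.0997


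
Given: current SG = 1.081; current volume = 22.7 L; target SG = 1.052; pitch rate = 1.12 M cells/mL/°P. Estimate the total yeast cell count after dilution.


V_w = V·((SG_c−1)/(SG_t−1)−1);  °P = 259 − 259/SG_t;  cells = rate·(V+V_w)·°P
V_w = 22.7·((1.081−1)/(1.052−1)−1) = 12.6596
V_final = 22.7 + 12.6596 = 35.3596
°P = 259 − 259/1.052 = 12.8023
cells = 1.12·35.3596·12.8023

507.0058 billion cells


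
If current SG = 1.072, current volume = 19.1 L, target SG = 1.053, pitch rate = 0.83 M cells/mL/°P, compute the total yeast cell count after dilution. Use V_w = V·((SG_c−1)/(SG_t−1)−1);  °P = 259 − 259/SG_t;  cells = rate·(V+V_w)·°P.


V_w = 19.1·((1.072−1)/(1.053−1)−1) = 6.8472
V_final = 19.1 + 6.8472 = 25.9472
°P = 259 − 259/1.053 = 13.0361
cells = 0.83·25.9472·13.0361

280.7471 billion cells


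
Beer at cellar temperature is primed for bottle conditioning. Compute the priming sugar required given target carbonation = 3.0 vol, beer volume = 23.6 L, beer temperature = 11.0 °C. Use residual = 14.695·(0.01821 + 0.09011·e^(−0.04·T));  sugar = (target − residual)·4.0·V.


residual = 14.695·(0.01821 + 0.09011·e^(−0.04·11.0)) = 1.1204
sugar = (3.0 − 1.1204)·4.0·23.6

177.4335 g


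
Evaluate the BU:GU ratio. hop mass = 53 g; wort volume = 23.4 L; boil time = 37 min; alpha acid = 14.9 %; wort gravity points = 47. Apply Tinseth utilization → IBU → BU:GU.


U = 1.65·0.000125^(GP/1000)·(1−e^(−0.04t))/4.15;  IBU = (α/100)·m·U·1000/V;  BU:GU = IBU/GP
U = 1.65·0.000125^(47/1000)·(1−e^(−0.04·37))/4.15 = 0.2013
IBU = (14.9/100)·53·0.2013·1000/23.4 = 67.9294
BU:GU = 67.9294/47

1.4453


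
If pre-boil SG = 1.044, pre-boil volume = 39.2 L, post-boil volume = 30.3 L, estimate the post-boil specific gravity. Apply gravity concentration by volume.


SG_post = 1 + (SG_pre − 1)·V_pre/V_post
pts_pre = (1.044 − 1)·1000 = 44.0000
pts_post = 44.0000·39.2/30.3 = 56.9241
SG_post = 1 + 56.9241/1000

1.0569


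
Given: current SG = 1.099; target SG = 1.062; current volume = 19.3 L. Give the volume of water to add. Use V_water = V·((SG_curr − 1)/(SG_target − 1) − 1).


V_water = 19.3·((1.099 − 1)/(1.062 − 1) − 1)

11.5177 L


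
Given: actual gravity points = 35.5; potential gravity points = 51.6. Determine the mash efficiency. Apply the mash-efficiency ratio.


efficiency = actual / potential × 100
efficiency = 35.5 / 51.6 × 100

68.7984 %


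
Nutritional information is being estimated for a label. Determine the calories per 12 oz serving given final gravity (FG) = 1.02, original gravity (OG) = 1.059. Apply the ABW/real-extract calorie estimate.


ABW = (OG−FG)·131.25·0.79/FG;  °P = 259 − 259/SG (for OG→OE and FG→AE);  RE = 0.1808·OE + 0.8192·AE;  Cal = (6.9·ABW + 4·(RE−0.1))·FG·3.55
ABW = (1.059 − 1.02)·131.25·0.79/1.02 = 3.9645
OE = 259 − 259/1.059 = 14.4297 °P
AE = 259 − 259/1.02 = 5.0784 °P
RE = 0.1808·14.4297 + 0.8192·5.0784 = 6.7691 °P
Cal = (6.9·3.9645 + 4·(6.7691−0.1))·1.02·3.55

195.6489 kcal


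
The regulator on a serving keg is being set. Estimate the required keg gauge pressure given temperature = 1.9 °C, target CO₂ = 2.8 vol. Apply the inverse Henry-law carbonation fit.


psi = vols/(0.01821 + 0.09011·e^(−0.04·T)) − 14.695
psi = 2.8/(0.01821 + 0.09011·e^(−0.04·1.9)) − 14.695

12.8301 psi


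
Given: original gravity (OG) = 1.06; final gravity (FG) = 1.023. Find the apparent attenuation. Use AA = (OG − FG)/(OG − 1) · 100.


AA = (1.06 − 1.023)/(1.06 − 1) · 100

61.6667 %


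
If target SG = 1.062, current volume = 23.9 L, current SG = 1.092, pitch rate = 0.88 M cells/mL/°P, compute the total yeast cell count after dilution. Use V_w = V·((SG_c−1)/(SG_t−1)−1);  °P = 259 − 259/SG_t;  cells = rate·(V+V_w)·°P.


V_w = 23.9·((1.092−1)/(1.062−1)−1) = 11.5645
V_final = 23.9 + 11.5645 = 35.4645
°P = 259 − 259/1.062 = 15.1205
cells = 0.88·35.4645·15.1205

471.8931 billion cells


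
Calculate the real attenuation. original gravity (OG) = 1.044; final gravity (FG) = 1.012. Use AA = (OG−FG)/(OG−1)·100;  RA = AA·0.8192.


AA = (1.044 − 1.012)/(1.044 − 1)·100 = 72.7273
RA = 72.7273·0.8192

59.5782 %


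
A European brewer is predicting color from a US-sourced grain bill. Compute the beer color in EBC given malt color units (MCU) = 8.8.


SRM = 1.4922·MCU^0.6859;  EBC = SRM·1.97
SRM = 1.4922·8.8^0.6859 = 6.6320
EBC = 6.6320·1.97

13.0651 EBC


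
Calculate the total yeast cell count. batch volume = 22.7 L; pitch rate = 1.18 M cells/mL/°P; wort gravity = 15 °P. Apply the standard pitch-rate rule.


cells (billions) = rate · V_L · °P
cells = 1.18 · 22.7 · 15

401.7900 billion cells


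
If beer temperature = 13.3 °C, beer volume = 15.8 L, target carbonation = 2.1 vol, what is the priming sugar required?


residual = 14.695·(0.01821 + 0.09011·e^(−0.04·T));  sugar = (target − residual)·4.0·V
residual = 14.695·(0.01821 + 0.09011·e^(−0.04·13.3)) = 1.0454
sugar = (2.1 − 1.0454)·4.0·15.8

66.6476 g


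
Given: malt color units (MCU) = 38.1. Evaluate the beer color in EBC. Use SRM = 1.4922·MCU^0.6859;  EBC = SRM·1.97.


SRM = 1.4922·38.1^0.6859 = 18.1211
EBC = 18.1211·1.97

35.6985 EBC


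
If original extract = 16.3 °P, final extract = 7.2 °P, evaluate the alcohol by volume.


SG = 259/(259 − P);  ABV = (OG − FG)·131.25
OG = 259/(259 − 16.3) = 1.0672
FG = 259/(259 − 7.2) = 1.0286
ABV = (1.0672 − 1.0286)·131.25

5.0619 % ABV


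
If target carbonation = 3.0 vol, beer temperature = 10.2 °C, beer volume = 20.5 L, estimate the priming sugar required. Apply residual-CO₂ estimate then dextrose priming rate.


residual = 14.695·(0.01821 + 0.09011·e^(−0.04·T));  sugar = (target − residual)·4.0·V
residual = 14.695·(0.01821 + 0.09011·e^(−0.04·10.2)) = 1.1481
sugar = (3.0 − 1.1481)·4.0·20.5

151.8526 g


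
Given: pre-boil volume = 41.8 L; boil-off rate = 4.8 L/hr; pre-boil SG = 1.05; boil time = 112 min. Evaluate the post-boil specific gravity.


V_post = V_pre − rate·(t/60);  SG_post = 1 + (SG_pre−1)·V_pre/V_post
V_post = 41.8 − 4.8·(112/60) = 32.8400
SG_post = 1 + (1.05 − 1)·41.8/32.8400

1.0636


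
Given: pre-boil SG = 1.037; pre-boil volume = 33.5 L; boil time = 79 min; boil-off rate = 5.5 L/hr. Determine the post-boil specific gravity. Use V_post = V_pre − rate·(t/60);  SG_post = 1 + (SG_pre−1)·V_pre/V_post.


V_post = 33.5 − 5.5·(79/60) = 26.2583
SG_post = 1 + (1.037 − 1)·33.5/26.2583

1.0472


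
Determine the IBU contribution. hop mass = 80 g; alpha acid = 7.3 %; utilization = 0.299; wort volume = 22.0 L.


IBU = (α/100)·mass·U·1000 / V
IBU = (7.3/100)·80·0.299·1000 / 22.0

79.3709 IBU


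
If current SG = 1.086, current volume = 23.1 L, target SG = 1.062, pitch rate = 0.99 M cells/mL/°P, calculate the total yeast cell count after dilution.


V_w = V·((SG_c−1)/(SG_t−1)−1);  °P = 259 − 259/SG_t;  cells = rate·(V+V_w)·°P
V_w = 23.1·((1.086−1)/(1.062−1)−1) = 8.9419
V_final = 23.1 + 8.9419 = 32.0419
°P = 259 − 259/1.062 = 15.1205
cells = 0.99·32.0419·15.1205

479.6461 billion cells


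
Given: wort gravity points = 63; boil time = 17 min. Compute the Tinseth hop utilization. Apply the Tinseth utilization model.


U = 1.65·0.000125^(GP/1000) · (1 − e^(−0.04·t))/4.15
bigness = 1.65·0.000125^(63/1000) = 0.9367
boil_factor = (1 − e^(−0.04·17))/4.15 = 0.1189
U = 0.9367 · 0.1189

0.1114


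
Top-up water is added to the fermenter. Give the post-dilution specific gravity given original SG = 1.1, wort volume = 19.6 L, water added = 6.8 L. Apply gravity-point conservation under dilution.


SG_new = 1 + (SG_old − 1)·V_old/(V_old + V_water)
pts = (1.1 − 1)·1000·19.6/(19.6 + 6.8) = 74.2424
SG_new = 1 + 74.2424/1000

1.0742


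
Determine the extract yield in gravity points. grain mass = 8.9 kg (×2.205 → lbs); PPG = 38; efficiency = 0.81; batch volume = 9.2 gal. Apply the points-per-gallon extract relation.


points = lbs × PPG × eff / vol
lbs = 8.9 × 2.205 = 19.6245
points = 19.6245 × 38 × 0.81 / 9.2

65.6568 points


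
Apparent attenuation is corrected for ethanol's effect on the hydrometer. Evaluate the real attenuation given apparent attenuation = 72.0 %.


RA = AA · 0.8192
RA = 72.0 · 0.8192

58.9824 %


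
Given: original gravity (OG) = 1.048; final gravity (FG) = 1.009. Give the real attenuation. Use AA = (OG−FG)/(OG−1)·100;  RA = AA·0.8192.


AA = (1.048 − 1.009)/(1.048 − 1)·100 = 81.2500
RA = 81.2500·0.8192

66.5600 %


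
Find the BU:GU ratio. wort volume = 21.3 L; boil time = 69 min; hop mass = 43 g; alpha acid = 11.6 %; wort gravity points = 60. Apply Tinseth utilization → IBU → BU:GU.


U = 1.65·0.000125^(GP/1000)·(1−e^(−0.04t))/4.15;  IBU = (α/100)·m·U·1000/V;  BU:GU = IBU/GP
U = 1.65·0.000125^(60/1000)·(1−e^(−0.04·69))/4.15 = 0.2172
IBU = (11.6/100)·43·0.2172·1000/21.3 = 50.8630
BU:GU = 50.8630/60

0.8477


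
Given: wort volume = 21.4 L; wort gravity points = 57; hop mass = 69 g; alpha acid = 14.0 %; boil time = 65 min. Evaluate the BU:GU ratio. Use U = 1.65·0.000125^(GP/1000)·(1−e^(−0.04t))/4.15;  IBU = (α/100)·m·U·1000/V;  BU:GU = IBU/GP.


U = 1.65·0.000125^(57/1000)·(1−e^(−0.04·65))/4.15 = 0.2205
IBU = (14.0/100)·69·0.2205·1000/21.4 = 99.5419
BU:GU = 99.5419/57

1.7463


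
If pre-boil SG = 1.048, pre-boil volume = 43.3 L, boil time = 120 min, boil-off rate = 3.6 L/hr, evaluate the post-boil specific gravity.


V_post = V_pre − rate·(t/60);  SG_post = 1 + (SG_pre−1)·V_pre/V_post
V_post = 43.3 − 3.6·(120/60) = 36.1000
SG_post = 1 + (1.048 − 1)·43.3/36.1000

1.0576


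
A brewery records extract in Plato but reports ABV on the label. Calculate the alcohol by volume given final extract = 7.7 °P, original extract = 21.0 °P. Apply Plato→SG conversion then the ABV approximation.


SG = 259/(259 − P);  ABV = (OG − FG)·131.25
OG = 259/(259 − 21.0) = 1.0882
FG = 259/(259 − 7.7) = 1.0306
ABV = (1.0882 − 1.0306)·131.25

7.5593 % ABV


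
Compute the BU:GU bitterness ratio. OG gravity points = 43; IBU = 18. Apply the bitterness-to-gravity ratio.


BU:GU = IBU / OG_points
BU:GU = 18 / 43

0.4186


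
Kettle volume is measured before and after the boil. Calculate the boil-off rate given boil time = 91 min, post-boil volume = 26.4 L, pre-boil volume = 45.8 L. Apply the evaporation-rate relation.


rate = (V_pre − V_post) / (t_min/60)
rate = (45.8 − 26.4) / (91/60)

12.7912 L/hr


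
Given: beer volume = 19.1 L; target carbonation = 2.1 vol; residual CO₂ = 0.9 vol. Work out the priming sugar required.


sugar = (target − residual)·4.0·V
sugar = (2.1 − 0.9)·4.0·19.1

91.6800 g


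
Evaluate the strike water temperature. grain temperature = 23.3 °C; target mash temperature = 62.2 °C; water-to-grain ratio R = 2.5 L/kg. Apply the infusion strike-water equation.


T_strike = (0.41/R)·(T_mash − T_grain) + T_mash
T_strike = (0.41/2.5)·(62.2 − 23.3) + 62.2

68.5796 °C


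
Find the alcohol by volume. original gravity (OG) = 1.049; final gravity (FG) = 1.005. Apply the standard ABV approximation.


ABV = (OG − FG) · 131.25
ABV = (1.049 − 1.005) · 131.25

5.7750 % ABV


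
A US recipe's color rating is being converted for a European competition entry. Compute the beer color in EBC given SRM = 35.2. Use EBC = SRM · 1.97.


EBC = 35.2 · 1.97

69.3440 EBC


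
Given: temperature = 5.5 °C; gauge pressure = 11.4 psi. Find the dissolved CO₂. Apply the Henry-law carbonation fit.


vols = (P + 14.695)·(0.01821 + 0.09011·e^(−0.04·T))
vols = (11.4 + 14.695)·(0.01821 + 0.09011·e^(−0.04·5.5))

2.3622 volumes


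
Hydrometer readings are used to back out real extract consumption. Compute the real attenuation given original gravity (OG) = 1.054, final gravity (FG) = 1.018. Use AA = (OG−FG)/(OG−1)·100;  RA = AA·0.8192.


AA = (1.054 − 1.018)/(1.054 − 1)·100 = 66.6667
RA = 66.6667·0.8192

54.6133 %


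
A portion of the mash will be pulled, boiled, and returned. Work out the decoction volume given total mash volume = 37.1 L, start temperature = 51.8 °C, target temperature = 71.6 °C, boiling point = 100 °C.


V_dec = V_total·(T_target − T_start)/(T_boil − T_start)
V_dec = 37.1·(71.6 − 51.8)/(100 − 51.8)

15.2402 L


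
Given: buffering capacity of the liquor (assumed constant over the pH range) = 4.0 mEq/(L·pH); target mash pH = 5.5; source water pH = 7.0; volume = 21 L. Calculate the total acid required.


acid = buffering capacity · (pH_source − pH_target) · V
acid = 4.0 · (7.0 − 5.5) · 21

126.0000 mEq


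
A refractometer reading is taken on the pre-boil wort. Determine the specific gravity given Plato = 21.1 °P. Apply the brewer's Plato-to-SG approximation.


SG = 259/(259 − P)
SG = 259/(259 − 21.1)

1.0887


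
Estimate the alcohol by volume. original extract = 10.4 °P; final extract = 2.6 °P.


SG = 259/(259 − P);  ABV = (OG − FG)·131.25
OG = 259/(259 − 10.4) = 1.0418
FG = 259/(259 − 2.6) = 1.0101
ABV = (1.0418 − 1.0101)·131.25

4.1598 % ABV


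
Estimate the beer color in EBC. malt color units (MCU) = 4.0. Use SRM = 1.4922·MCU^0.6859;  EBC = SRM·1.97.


SRM = 1.4922·4.0^0.6859 = 3.8617
EBC = 3.8617·1.97

7.6076 EBC
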